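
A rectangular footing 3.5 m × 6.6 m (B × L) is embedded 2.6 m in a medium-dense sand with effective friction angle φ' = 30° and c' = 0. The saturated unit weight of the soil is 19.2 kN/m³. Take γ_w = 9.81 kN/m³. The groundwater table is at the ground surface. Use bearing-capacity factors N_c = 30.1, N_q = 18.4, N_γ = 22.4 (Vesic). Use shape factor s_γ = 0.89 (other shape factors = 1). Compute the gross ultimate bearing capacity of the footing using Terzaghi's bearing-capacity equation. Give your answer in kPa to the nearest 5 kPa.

Water table at ground surface, so effective unit weight γ' = 19.2 − 9.81 = 9.39 kN/m³ is used throughout; overburden q = 9.39 × 2.6 = 24.414 kPa; the same γ' applies in the ½γBN_γ term.
Surcharge term q·N_q = 24.414 × 18.4 = 449.22 kPa; self-weight term 0.5·γ·B·N_γ·s_γ = 0.5 × 9.39 × 3.5 × 22.4 × 0.89 = 327.6 kPa.
q_ult = 449.22 + 327.6 = 776.82 kPa.

q_ult ≈ 775 kPa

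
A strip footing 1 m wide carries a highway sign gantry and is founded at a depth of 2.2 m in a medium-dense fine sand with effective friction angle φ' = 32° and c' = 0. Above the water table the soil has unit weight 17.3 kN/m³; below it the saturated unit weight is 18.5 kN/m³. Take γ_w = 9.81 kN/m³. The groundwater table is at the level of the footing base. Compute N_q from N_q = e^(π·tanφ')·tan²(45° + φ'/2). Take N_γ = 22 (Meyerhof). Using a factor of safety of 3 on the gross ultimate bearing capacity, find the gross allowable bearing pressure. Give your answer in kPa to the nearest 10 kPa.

N_q = e^(π·tan32°)·tan²(61°) = 23.18.
Overburden at base level: q = 17.3 × 2.2 = 38.06 kPa.
Below the base the soil is submerged, so the ½γBN_γ term uses γ' = 18.5 − 9.81 = 8.69 kN/m³.
Surcharge term q·N_q = 38.06 × 23.177 = 882.11 kPa; self-weight term 0.5·γ·B·N_γ = 0.5 × 8.69 × 1 × 22 = 95.59 kPa.
q_ult = 882.11 + 95.59 = 977.7 kPa.
q_all = 977.7 / 3 = 325.9 kPa.

q_all ≈ 330 kPa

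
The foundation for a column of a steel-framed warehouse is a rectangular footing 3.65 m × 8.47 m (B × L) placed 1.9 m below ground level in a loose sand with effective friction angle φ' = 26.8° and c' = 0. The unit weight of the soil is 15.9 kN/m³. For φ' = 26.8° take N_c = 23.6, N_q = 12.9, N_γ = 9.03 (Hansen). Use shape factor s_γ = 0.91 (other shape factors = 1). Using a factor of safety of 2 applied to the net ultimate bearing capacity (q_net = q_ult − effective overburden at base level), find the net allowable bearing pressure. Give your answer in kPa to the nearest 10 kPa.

q_all(net) ≈ 300 kPa

Overburden at base level: q = 15.9 × 1.9 = 30.21 kPa.
Surcharge term q·N_q = 30.21 × 12.9 = 389.71 kPa; self-weight term 0.5·γ·B·N_γ·s_γ = 0.5 × 15.9 × 3.65 × 9.03 × 0.91 = 238.45 kPa.
q_ult = 389.71 + 238.45 = 628.15 kPa.
Net ultimate: q_net = 628.15 − 30.21 = 597.94 kPa.
q_all(net) = 597.94 / 2 = 298.97 kPa.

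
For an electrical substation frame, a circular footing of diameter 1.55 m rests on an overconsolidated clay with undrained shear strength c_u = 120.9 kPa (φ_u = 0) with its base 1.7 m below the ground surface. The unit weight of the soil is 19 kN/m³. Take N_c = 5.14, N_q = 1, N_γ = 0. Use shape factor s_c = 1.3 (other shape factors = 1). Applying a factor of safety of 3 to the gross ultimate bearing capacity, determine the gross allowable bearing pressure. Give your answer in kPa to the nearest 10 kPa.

Overburden at base level: q = 19 × 1.7 = 32.3 kPa.
Cohesion term c·N_c·s_c = 120.9 × 5.14 × 1.3 = 807.85 kPa; surcharge term q·N_q = 32.3 × 1 = 32.3 kPa.
q_ult = 807.85 + 32.3 = 840.15 kPa.
q_all = q_ult / FS = 840.15 / 3 = 280.05 kPa.

q_all ≈ 280 kPa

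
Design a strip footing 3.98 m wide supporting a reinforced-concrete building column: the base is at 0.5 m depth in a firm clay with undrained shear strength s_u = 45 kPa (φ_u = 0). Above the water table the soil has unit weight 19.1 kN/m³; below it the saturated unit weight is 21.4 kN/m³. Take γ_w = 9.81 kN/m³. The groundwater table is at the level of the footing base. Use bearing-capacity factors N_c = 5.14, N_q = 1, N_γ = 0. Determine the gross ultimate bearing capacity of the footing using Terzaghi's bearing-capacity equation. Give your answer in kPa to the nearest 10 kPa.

q_ult ≈ 240 kPa

Overburden at base level: q = 19.1 × 0.5 = 9.55 kPa.
Cohesion term c·N_c = 45 × 5.14 = 231.3 kPa; surcharge term q·N_q = 9.55 × 1 = 9.55 kPa.
q_ult = 231.3 + 9.55 = 240.85 kPa.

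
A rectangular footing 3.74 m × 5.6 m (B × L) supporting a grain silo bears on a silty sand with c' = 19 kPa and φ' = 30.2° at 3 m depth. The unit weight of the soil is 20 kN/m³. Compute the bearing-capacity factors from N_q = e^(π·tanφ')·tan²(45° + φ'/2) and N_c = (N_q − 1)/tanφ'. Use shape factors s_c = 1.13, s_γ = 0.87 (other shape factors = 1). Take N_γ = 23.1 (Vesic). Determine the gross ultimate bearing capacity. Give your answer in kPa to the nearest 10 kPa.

q_ult ≈ 2540 kPa

tan30.2° = 0.582, so N_q = e^(π×0.582)·tan²(60.1°) = 6.224 × 3.024 = 18.82.
N_c = (18.82 − 1)/tan30.2° = 30.62.
Overburden at base level: q = 20 × 3 = 60 kPa.
Cohesion term c·N_c·s_c = 19 × 30.625 × 1.13 = 657.51 kPa; surcharge term q·N_q = 60 × 18.824 = 1129.4 kPa; self-weight term 0.5·γ·B·N_γ·s_γ = 0.5 × 20 × 3.74 × 23.1 × 0.87 = 751.63 kPa.
q_ult = 657.51 + 1129.4 + 751.63 = 2538.6 kPa.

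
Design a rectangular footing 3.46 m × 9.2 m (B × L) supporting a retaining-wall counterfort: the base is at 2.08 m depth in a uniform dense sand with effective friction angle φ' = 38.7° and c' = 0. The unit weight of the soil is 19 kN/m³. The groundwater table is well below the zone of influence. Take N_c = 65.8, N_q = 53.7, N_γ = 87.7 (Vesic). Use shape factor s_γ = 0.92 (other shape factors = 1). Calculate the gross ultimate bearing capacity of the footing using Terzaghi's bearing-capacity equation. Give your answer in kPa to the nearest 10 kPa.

q_ult ≈ 4770 kPa

Overburden at base level: q = 19 × 2.08 = 39.52 kPa.
Surcharge term q·N_q = 39.52 × 53.7 = 2122.2 kPa; self-weight term 0.5·γ·B·N_γ·s_γ = 0.5 × 19 × 3.46 × 87.7 × 0.92 = 2652.1 kPa.
q_ult = 2122.2 + 2652.1 = 4774.3 kPa.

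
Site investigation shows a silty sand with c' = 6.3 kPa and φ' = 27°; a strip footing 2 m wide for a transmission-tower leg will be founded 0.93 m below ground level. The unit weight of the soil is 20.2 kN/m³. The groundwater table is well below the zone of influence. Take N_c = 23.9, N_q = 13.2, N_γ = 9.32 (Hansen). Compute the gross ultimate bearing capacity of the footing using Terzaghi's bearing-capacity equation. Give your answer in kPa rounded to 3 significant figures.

q = γ·D_f = 20.2 × 0.93 = 18.786 kPa.
c·N_c = 6.3 × 23.9 = 150.57 kPa
q·N_q = 18.786 × 13.2 = 247.98 kPa
0.5·γ·B·N_γ = 0.5 × 20.2 × 2 × 9.32 = 188.26 kPa
q_ult = 150.57 + 247.98 + 188.26 = 586.81 kPa.

q_ult ≈ 587 kPa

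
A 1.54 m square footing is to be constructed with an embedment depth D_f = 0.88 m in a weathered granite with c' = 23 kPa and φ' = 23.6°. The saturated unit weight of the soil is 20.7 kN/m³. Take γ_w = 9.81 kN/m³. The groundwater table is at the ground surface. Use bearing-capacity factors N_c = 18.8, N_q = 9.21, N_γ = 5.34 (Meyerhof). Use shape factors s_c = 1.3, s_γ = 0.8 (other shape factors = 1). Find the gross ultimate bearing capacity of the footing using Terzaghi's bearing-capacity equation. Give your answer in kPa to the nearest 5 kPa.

With the water table at the surface the whole profile is submerged: γ' = 20.7 − 9.81 = 10.89 kN/m³, so q = γ'·D_f = 9.5832 kPa; the same γ' applies in the ½γBN_γ term.
q_ult = c·N_c·s_c + q·N_q + 0.5·γ·B·N_γ·s_γ
     = 23 × 18.8 × 1.3 + 9.5832 × 9.21 + 0.5 × 10.89 × 1.54 × 5.34 × 0.8
     = 562.12 + 88.261 + 35.822 = 686.2 kPa.

q_ult ≈ 685 kPa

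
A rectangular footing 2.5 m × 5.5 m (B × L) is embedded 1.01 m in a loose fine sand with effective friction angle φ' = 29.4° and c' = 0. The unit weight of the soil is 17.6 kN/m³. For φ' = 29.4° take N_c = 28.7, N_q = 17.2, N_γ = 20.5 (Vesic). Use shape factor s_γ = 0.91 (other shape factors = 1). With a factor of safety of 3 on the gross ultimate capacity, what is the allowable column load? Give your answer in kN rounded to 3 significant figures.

q = γ·D_f = 17.6 × 1.01 = 17.776 kPa.
q·N_q = 17.776 × 17.2 = 305.75 kPa
0.5·γ·B·N_γ·s_γ = 0.5 × 17.6 × 2.5 × 20.5 × 0.91 = 410.41 kPa
q_ult = 305.75 + 410.41 = 716.16 kPa.
Gross allowable pressure q_all = 716.16 / 3 = 238.72 kPa.
Footing area = 13.75 m², so allowable column load = 238.72 × 13.75 = 3282.4 kN.

P_all ≈ 3280 kN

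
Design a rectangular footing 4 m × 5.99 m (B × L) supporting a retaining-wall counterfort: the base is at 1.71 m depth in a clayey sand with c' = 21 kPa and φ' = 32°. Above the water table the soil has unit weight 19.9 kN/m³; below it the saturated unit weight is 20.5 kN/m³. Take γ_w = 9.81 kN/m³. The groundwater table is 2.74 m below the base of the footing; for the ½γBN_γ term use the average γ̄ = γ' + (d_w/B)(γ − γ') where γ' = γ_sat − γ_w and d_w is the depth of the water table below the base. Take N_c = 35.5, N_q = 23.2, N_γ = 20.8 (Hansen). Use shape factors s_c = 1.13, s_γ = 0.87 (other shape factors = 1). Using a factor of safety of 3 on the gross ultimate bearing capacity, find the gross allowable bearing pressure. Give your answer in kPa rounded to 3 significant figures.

q_all ≈ 749 kPa

q = γ·D_f = 19.9 × 1.71 = 34.029 kPa.
γ' = 10.69 kN/m³; averaging over the depth B below the base, γ̄ = γ' + (d_w/B)(γ − γ') = 16.999 kN/m³.
c·N_c·s_c = 21 × 35.5 × 1.13 = 842.41 kPa
q·N_q = 34.029 × 23.2 = 789.47 kPa
0.5·γ·B·N_γ·s_γ = 0.5 × 16.999 × 4 × 20.8 × 0.87 = 615.22 kPa
q_ult = 842.41 + 789.47 + 615.22 = 2247.1 kPa.
q_all = 2247.1 / 3 = 749.04 kPa.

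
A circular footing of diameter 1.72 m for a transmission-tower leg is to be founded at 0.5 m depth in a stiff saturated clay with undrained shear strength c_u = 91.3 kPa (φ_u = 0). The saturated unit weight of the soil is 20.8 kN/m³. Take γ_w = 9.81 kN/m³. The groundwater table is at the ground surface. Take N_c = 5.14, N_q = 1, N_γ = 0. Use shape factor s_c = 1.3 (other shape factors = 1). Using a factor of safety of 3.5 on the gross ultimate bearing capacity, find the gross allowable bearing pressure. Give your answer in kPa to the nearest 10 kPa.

Water table at ground surface, so effective unit weight γ' = 20.8 − 9.81 = 10.99 kN/m³ is used throughout; overburden q = 10.99 × 0.5 = 5.495 kPa.
Cohesion term c·N_c·s_c = 91.3 × 5.14 × 1.3 = 610.07 kPa; surcharge term q·N_q = 5.495 × 1 = 5.495 kPa.
q_ult = 610.07 + 5.495 = 615.56 kPa.
q_all = 615.56 / 3.5 = 175.87 kPa.

q_all ≈ 180 kPa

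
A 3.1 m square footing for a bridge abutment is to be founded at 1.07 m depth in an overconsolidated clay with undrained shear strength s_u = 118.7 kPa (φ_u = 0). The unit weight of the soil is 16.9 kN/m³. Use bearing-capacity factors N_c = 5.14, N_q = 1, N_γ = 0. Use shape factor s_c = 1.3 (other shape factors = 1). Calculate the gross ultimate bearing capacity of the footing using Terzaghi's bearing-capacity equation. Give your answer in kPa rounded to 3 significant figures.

q_ult ≈ 811 kPa

q = γ·D_f = 16.9 × 1.07 = 18.083 kPa.
c·N_c·s_c = 118.7 × 5.14 × 1.3 = 793.15 kPa
q·N_q = 18.083 × 1 = 18.083 kPa
q_ult = 793.15 + 18.083 = 811.24 kPa.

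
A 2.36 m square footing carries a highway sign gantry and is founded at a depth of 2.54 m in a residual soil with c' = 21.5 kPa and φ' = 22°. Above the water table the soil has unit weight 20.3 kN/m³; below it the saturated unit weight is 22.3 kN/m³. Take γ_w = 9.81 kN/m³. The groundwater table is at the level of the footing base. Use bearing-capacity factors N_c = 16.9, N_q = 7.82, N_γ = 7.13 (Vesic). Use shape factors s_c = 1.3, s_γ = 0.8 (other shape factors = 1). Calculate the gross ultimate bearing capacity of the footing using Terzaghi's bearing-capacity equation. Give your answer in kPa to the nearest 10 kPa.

q_ult ≈ 960 kPa

q = γ·D_f = 20.3 × 2.54 = 51.562 kPa.
For the ½γBN_γ term take γ' = 22.3 − 9.81 = 12.49 kN/m³ (soil below base is submerged).
c·N_c·s_c = 21.5 × 16.9 × 1.3 = 472.35 kPa
q·N_q = 51.562 × 7.82 = 403.21 kPa
0.5·γ·B·N_γ·s_γ = 0.5 × 12.49 × 2.36 × 7.13 × 0.8 = 84.067 kPa
q_ult = 472.35 + 403.21 + 84.067 = 959.64 kPa.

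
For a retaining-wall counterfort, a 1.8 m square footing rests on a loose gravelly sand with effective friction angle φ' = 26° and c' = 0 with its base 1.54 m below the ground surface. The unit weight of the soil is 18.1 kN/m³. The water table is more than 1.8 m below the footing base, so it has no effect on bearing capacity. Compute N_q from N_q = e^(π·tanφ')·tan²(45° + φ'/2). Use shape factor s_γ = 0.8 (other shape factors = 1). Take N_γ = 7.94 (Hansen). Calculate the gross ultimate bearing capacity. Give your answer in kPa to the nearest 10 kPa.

tan26° = 0.4877, so N_q = e^(π×0.4877)·tan²(58°) = 4.629 × 2.561 = 11.85.
Overburden at base level: q = 18.1 × 1.54 = 27.874 kPa.
Surcharge term q·N_q = 27.874 × 11.854 = 330.42 kPa; self-weight term 0.5·γ·B·N_γ·s_γ = 0.5 × 18.1 × 1.8 × 7.94 × 0.8 = 103.47 kPa.
q_ult = 330.42 + 103.47 = 433.9 kPa.

q_ult ≈ 430 kPa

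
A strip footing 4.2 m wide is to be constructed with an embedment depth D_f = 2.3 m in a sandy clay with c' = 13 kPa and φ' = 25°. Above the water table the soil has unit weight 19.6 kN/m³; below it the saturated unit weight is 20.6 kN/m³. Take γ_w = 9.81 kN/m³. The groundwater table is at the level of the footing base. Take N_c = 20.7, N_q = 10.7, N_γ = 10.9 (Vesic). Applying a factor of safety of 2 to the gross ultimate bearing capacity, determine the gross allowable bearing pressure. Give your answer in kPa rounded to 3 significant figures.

Overburden at base level: q = 19.6 × 2.3 = 45.08 kPa.
Below the base the soil is submerged, so the ½γBN_γ term uses γ' = 20.6 − 9.81 = 10.79 kN/m³.
Cohesion term c·N_c = 13 × 20.7 = 269.1 kPa; surcharge term q·N_q = 45.08 × 10.7 = 482.36 kPa; self-weight term 0.5·γ·B·N_γ = 0.5 × 10.79 × 4.2 × 10.9 = 246.98 kPa.
q_ult = 269.1 + 482.36 + 246.98 = 998.44 kPa.
q_all = q_ult / FS = 998.44 / 2 = 499.22 kPa.

q_all ≈ 499 kPa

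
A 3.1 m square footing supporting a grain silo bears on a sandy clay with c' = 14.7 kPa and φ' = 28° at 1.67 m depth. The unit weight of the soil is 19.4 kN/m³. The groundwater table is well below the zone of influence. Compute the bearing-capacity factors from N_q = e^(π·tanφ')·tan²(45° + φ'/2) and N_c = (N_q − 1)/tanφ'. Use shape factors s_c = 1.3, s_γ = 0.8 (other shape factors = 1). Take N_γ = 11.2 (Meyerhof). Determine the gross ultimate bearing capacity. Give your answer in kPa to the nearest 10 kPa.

q_ult ≈ 1240 kPa

tan28° = 0.5317, so N_q = e^(π×0.5317)·tan²(59°) = 5.314 × 2.77 = 14.72.
N_c = (14.72 − 1)/tan28° = 25.8.
Overburden at base level: q = 19.4 × 1.67 = 32.398 kPa.
Cohesion term c·N_c·s_c = 14.7 × 25.803 × 1.3 = 493.1 kPa; surcharge term q·N_q = 32.398 × 14.72 = 476.89 kPa; self-weight term 0.5·γ·B·N_γ·s_γ = 0.5 × 19.4 × 3.1 × 11.2 × 0.8 = 269.43 kPa.
q_ult = 493.1 + 476.89 + 269.43 = 1239.4 kPa.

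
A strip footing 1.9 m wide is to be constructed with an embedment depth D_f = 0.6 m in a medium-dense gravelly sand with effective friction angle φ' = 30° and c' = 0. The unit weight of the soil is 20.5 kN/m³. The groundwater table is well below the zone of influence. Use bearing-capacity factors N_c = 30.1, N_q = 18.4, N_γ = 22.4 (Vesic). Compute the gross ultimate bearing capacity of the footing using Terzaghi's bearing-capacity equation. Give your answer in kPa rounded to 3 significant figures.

Overburden at base level: q = 20.5 × 0.6 = 12.3 kPa.
Surcharge term q·N_q = 12.3 × 18.4 = 226.32 kPa; self-weight term 0.5·γ·B·N_γ = 0.5 × 20.5 × 1.9 × 22.4 = 436.24 kPa.
q_ult = 226.32 + 436.24 = 662.56 kPa.

q_ult ≈ 663 kPa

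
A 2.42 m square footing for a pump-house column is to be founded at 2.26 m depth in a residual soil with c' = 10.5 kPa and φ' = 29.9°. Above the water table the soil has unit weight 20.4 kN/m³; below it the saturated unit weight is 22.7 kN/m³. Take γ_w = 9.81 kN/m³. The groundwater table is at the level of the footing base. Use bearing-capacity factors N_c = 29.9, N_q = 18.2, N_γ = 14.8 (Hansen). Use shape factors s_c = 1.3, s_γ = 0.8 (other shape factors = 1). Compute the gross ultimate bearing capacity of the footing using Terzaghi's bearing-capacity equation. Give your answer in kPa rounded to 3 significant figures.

q_ult ≈ 1430 kPa

Overburden at base level: q = 20.4 × 2.26 = 46.104 kPa.
Below the base the soil is submerged, so the ½γBN_γ term uses γ' = 22.7 − 9.81 = 12.89 kN/m³.
Cohesion term c·N_c·s_c = 10.5 × 29.9 × 1.3 = 408.13 kPa; surcharge term q·N_q = 46.104 × 18.2 = 839.09 kPa; self-weight term 0.5·γ·B·N_γ·s_γ = 0.5 × 12.89 × 2.42 × 14.8 × 0.8 = 184.67 kPa.
q_ult = 408.13 + 839.09 + 184.67 = 1431.9 kPa.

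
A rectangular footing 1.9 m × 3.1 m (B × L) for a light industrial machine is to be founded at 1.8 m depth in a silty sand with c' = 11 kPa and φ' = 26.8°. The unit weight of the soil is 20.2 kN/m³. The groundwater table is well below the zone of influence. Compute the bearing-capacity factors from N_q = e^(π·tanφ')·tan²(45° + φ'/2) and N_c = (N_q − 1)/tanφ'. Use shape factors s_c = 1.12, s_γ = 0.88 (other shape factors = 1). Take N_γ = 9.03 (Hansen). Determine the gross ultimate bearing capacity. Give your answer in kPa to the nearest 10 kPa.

q_ult ≈ 910 kPa

tan26.8° = 0.5051, so N_q = e^(π×0.5051)·tan²(58.4°) = 4.889 × 2.642 = 12.92.
N_c = (12.92 − 1)/tan26.8° = 23.59.
Effective surcharge at the founding depth q = γ·D_f = 20.2 × 1.8 = 36.36 kPa.
q_ult = c·N_c·s_c + q·N_q + 0.5·γ·B·N_γ·s_γ
     = 11 × 23.591 × 1.12 + 36.36 × 12.917 + 0.5 × 20.2 × 1.9 × 9.03 × 0.88
     = 290.65 + 469.66 + 152.49 = 912.8 kPa.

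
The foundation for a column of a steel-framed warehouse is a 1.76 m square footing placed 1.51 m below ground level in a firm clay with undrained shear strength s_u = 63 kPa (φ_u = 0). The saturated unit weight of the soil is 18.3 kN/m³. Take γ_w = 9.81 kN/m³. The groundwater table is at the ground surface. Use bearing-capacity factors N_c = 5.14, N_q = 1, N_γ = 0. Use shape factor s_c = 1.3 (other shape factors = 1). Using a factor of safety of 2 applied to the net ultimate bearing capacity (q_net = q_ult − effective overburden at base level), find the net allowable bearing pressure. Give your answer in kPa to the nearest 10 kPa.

q_all(net) ≈ 210 kPa

Water table at ground surface, so effective unit weight γ' = 18.3 − 9.81 = 8.49 kN/m³ is used throughout; overburden q = 8.49 × 1.51 = 12.82 kPa.
Cohesion term c·N_c·s_c = 63 × 5.14 × 1.3 = 420.97 kPa; surcharge term q·N_q = 12.82 × 1 = 12.82 kPa.
q_ult = 420.97 + 12.82 = 433.79 kPa.
Net ultimate: q_net = 433.79 − 12.82 = 420.97 kPa.
q_all(net) = 420.97 / 2 = 210.48 kPa.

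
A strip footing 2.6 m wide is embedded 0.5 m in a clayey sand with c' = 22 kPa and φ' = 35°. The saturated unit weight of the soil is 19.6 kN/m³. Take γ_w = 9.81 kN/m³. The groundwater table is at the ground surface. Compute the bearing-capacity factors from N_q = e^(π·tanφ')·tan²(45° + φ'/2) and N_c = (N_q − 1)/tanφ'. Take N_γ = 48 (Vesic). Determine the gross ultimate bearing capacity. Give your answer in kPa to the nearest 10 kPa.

q_ult ≈ 1790 kPa

tan35° = 0.7002, so N_q = e^(π×0.7002)·tan²(62.5°) = 9.023 × 3.69 = 33.3.
N_c = (33.3 − 1)/tan35° = 46.12.
With the water table at the surface the whole profile is submerged: γ' = 19.6 − 9.81 = 9.79 kN/m³, so q = γ'·D_f = 4.895 kPa; the same γ' applies in the ½γBN_γ term.
q_ult = c·N_c + q·N_q + 0.5·γ·B·N_γ
     = 22 × 46.124 + 4.895 × 33.296 + 0.5 × 9.79 × 2.6 × 48
     = 1014.7 + 162.98 + 610.9 = 1788.6 kPa.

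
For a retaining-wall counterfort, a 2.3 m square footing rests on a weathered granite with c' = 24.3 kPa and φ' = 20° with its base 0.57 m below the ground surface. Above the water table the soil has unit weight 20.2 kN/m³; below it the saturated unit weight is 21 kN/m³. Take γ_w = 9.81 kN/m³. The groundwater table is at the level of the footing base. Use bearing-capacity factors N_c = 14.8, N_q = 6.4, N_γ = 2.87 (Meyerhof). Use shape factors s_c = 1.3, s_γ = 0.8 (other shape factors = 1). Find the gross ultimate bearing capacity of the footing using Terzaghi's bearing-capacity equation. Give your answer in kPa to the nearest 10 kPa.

q = γ·D_f = 20.2 × 0.57 = 11.514 kPa.
For the ½γBN_γ term take γ' = 21 − 9.81 = 11.19 kN/m³ (soil below base is submerged).
c·N_c·s_c = 24.3 × 14.8 × 1.3 = 467.53 kPa
q·N_q = 11.514 × 6.4 = 73.69 kPa
0.5·γ·B·N_γ·s_γ = 0.5 × 11.19 × 2.3 × 2.87 × 0.8 = 29.546 kPa
q_ult = 467.53 + 73.69 + 29.546 = 570.77 kPa.

q_ult ≈ 570 kPa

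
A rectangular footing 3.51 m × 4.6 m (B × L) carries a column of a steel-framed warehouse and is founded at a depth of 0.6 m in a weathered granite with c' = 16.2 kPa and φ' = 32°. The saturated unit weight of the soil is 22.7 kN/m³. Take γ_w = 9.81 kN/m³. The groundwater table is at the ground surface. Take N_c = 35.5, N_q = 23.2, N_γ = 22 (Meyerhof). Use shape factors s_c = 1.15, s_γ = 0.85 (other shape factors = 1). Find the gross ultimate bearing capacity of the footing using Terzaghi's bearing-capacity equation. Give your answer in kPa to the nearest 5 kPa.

Water table at ground surface, so effective unit weight γ' = 22.7 − 9.81 = 12.89 kN/m³ is used throughout; overburden q = 12.89 × 0.6 = 7.734 kPa; the same γ' applies in the ½γBN_γ term.
Cohesion term c·N_c·s_c = 16.2 × 35.5 × 1.15 = 661.37 kPa; surcharge term q·N_q = 7.734 × 23.2 = 179.43 kPa; self-weight term 0.5·γ·B·N_γ·s_γ = 0.5 × 12.89 × 3.51 × 22 × 0.85 = 423.03 kPa.
q_ult = 661.37 + 179.43 + 423.03 = 1263.8 kPa.

q_ult ≈ 1265 kPa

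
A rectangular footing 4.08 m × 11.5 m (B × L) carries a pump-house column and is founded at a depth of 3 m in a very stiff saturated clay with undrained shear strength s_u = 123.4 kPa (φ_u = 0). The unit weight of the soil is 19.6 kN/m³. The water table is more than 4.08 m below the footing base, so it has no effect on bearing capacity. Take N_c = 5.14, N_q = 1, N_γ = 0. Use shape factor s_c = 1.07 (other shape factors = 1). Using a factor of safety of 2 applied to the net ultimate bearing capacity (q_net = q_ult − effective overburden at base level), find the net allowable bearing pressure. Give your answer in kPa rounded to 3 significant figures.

Overburden at base level: q = 19.6 × 3 = 58.8 kPa.
Cohesion term c·N_c·s_c = 123.4 × 5.14 × 1.07 = 678.68 kPa; surcharge term q·N_q = 58.8 × 1 = 58.8 kPa.
q_ult = 678.68 + 58.8 = 737.48 kPa.
Net ultimate: q_net = 737.48 − 58.8 = 678.68 kPa.
q_all(net) = 678.68 / 2 = 339.34 kPa.

q_all(net) ≈ 339 kPa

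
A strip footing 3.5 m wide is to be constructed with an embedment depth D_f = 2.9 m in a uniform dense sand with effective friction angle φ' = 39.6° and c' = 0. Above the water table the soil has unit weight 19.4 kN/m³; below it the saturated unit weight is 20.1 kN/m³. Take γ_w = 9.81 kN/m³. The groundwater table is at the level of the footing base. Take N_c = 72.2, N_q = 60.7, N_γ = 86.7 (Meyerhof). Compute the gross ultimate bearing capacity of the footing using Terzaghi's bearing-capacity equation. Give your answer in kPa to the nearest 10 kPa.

Overburden at base level: q = 19.4 × 2.9 = 56.26 kPa.
Below the base the soil is submerged, so the ½γBN_γ term uses γ' = 20.1 − 9.81 = 10.29 kN/m³.
Surcharge term q·N_q = 56.26 × 60.7 = 3415 kPa; self-weight term 0.5·γ·B·N_γ = 0.5 × 10.29 × 3.5 × 86.7 = 1561.3 kPa.
q_ult = 3415 + 1561.3 = 4976.2 kPa.

q_ult ≈ 4980 kPa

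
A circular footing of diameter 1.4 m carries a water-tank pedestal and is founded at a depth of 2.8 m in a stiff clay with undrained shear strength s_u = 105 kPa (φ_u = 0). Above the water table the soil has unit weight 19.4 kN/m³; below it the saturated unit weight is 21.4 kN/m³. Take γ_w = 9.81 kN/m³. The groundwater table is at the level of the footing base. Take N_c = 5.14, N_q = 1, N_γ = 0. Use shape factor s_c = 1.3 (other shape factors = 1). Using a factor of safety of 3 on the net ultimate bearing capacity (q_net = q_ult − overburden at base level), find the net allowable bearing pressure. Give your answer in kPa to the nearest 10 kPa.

Effective surcharge at the founding depth q = γ·D_f = 19.4 × 2.8 = 54.32 kPa.
q_ult = c·N_c·s_c + q·N_q
     = 105 × 5.14 × 1.3 + 54.32 × 1
     = 701.61 + 54.32 = 755.93 kPa.
q_net = 755.93 − 54.32 = 701.61 kPa.
q_all(net) = 701.61 / 3 = 233.87 kPa.

q_all(net) ≈ 230 kPa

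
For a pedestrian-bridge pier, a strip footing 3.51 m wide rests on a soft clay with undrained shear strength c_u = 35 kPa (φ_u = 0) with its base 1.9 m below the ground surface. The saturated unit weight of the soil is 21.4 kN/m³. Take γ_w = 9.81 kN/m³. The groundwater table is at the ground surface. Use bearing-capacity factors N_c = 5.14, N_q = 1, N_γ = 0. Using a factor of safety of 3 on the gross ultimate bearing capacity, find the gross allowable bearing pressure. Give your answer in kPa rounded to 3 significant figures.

γ' = 21.4 − 9.81 = 11.59 kN/m³ (submerged throughout). q = 11.59 × 1.9 = 22.021 kPa.
c·N_c = 35 × 5.14 = 179.9 kPa
q·N_q = 22.021 × 1 = 22.021 kPa
q_ult = 179.9 + 22.021 = 201.92 kPa.
q_all = 201.92 / 3 = 67.307 kPa.

q_all ≈ 67.3 kPa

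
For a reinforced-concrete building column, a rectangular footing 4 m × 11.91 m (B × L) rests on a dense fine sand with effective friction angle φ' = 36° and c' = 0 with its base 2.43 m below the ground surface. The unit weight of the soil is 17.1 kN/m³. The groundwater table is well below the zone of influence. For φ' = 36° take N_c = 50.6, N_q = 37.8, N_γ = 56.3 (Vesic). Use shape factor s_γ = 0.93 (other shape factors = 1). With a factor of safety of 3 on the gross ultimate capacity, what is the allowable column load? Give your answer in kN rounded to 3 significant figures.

P_all ≈ 53400 kN

Overburden at base level: q = 17.1 × 2.43 = 41.553 kPa.
Surcharge term q·N_q = 41.553 × 37.8 = 1570.7 kPa; self-weight term 0.5·γ·B·N_γ·s_γ = 0.5 × 17.1 × 4 × 56.3 × 0.93 = 1790.7 kPa.
q_ult = 1570.7 + 1790.7 = 3361.4 kPa.
Gross allowable pressure q_all = 3361.4 / 3 = 1120.5 kPa.
Footing area = 47.64 m², so allowable column load = 1120.5 × 47.64 = 53379 kN.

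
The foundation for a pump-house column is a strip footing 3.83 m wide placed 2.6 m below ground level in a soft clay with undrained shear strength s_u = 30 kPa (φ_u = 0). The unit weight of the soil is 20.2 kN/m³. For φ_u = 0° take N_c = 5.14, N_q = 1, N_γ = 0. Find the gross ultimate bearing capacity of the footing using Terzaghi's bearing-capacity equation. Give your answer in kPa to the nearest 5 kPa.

q_ult ≈ 205 kPa

q = γ·D_f = 20.2 × 2.6 = 52.52 kPa.
c·N_c = 30 × 5.14 = 154.2 kPa
q·N_q = 52.52 × 1 = 52.52 kPa
q_ult = 154.2 + 52.52 = 206.72 kPa.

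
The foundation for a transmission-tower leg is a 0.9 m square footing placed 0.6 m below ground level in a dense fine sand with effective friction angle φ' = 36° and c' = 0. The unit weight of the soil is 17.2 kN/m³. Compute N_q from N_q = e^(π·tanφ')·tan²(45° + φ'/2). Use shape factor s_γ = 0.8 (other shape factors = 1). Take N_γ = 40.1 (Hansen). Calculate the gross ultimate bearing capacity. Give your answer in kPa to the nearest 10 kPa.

q_ult ≈ 640 kPa

tan36° = 0.7265, so N_q = e^(π×0.7265)·tan²(63°) = 9.801 × 3.852 = 37.75.
Overburden at base level: q = 17.2 × 0.6 = 10.32 kPa.
Surcharge term q·N_q = 10.32 × 37.752 = 389.61 kPa; self-weight term 0.5·γ·B·N_γ·s_γ = 0.5 × 17.2 × 0.9 × 40.1 × 0.8 = 248.3 kPa.
q_ult = 389.61 + 248.3 = 637.9 kPa.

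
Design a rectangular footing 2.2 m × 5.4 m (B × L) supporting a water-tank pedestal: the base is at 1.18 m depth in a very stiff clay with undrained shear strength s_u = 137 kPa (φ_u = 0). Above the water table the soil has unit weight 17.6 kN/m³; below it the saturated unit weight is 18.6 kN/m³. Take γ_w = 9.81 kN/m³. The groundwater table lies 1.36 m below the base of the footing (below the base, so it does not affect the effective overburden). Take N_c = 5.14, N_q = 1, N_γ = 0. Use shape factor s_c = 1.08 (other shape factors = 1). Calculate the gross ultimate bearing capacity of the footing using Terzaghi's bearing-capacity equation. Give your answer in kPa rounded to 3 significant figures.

Effective surcharge at the founding depth q = γ·D_f = 17.6 × 1.18 = 20.768 kPa.
q_ult = c·N_c·s_c + q·N_q
     = 137 × 5.14 × 1.08 + 20.768 × 1
     = 760.51 + 20.768 = 781.28 kPa.

q_ult ≈ 781 kPa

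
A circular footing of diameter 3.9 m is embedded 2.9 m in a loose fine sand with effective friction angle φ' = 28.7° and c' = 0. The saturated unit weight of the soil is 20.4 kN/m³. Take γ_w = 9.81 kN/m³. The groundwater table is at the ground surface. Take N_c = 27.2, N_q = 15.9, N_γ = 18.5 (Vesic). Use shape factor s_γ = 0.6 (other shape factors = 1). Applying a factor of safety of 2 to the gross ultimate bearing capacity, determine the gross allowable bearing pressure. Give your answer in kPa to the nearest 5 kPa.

q_all ≈ 360 kPa

With the water table at the surface the whole profile is submerged: γ' = 20.4 − 9.81 = 10.59 kN/m³, so q = γ'·D_f = 30.711 kPa; the same γ' applies in the ½γBN_γ term.
q_ult = q·N_q + 0.5·γ·B·N_γ·s_γ
     = 30.711 × 15.9 + 0.5 × 10.59 × 3.9 × 18.5 × 0.6
     = 488.3 + 229.22 = 717.53 kPa.
q_all = q_ult / FS = 717.53 / 2 = 358.76 kPa.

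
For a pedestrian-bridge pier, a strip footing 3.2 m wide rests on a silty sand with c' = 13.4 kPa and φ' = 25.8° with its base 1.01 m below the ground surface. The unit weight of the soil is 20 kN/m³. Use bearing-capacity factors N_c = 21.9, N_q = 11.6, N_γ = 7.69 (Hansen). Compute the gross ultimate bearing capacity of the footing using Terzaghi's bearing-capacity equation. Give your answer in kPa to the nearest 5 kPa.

q_ult ≈ 775 kPa

Effective surcharge at the founding depth q = γ·D_f = 20 × 1.01 = 20.2 kPa.
q_ult = c·N_c + q·N_q + 0.5·γ·B·N_γ
     = 13.4 × 21.9 + 20.2 × 11.6 + 0.5 × 20 × 3.2 × 7.69
     = 293.46 + 234.32 + 246.08 = 773.86 kPa.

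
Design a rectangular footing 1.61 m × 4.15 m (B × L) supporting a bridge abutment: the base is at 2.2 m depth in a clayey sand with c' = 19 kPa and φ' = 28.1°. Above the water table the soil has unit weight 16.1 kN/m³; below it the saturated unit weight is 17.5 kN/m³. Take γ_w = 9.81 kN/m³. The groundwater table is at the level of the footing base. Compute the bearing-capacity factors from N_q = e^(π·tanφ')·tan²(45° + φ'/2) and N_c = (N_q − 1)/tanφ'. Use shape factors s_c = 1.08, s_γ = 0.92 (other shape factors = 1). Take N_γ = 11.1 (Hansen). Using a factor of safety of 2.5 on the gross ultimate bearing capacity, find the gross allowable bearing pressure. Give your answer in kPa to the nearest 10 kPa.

q_all ≈ 450 kPa

N_q = e^(π·tan28.1°)·tan²(59.05°) = 14.88; N_c = (N_q − 1)/tanφ' = 26.
Overburden at base level: q = 16.1 × 2.2 = 35.42 kPa.
Below the base the soil is submerged, so the ½γBN_γ term uses γ' = 17.5 − 9.81 = 7.69 kN/m³.
Cohesion term c·N_c·s_c = 19 × 26 × 1.08 = 533.52 kPa; surcharge term q·N_q = 35.42 × 14.883 = 527.14 kPa; self-weight term 0.5·γ·B·N_γ·s_γ = 0.5 × 7.69 × 1.61 × 11.1 × 0.92 = 63.217 kPa.
q_ult = 533.52 + 527.14 + 63.217 = 1123.9 kPa.
q_all = 1123.9 / 2.5 = 449.55 kPa.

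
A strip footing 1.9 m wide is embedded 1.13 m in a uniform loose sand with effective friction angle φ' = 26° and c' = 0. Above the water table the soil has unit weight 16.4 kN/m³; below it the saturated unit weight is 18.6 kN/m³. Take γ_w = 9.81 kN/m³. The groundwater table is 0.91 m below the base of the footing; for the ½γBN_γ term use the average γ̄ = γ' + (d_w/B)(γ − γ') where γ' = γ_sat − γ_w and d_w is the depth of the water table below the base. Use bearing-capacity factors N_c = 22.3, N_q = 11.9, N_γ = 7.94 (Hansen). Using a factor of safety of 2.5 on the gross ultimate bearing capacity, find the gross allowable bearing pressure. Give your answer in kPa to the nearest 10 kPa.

q_all ≈ 130 kPa

q = γ·D_f = 16.4 × 1.13 = 18.532 kPa.
γ' = 8.79 kN/m³; averaging over the depth B below the base, γ̄ = γ' + (d_w/B)(γ − γ') = 12.435 kN/m³.
q·N_q = 18.532 × 11.9 = 220.53 kPa
0.5·γ·B·N_γ = 0.5 × 12.435 × 1.9 × 7.94 = 93.796 kPa
q_ult = 220.53 + 93.796 = 314.33 kPa.
q_all = 314.33 / 2.5 = 125.73 kPa.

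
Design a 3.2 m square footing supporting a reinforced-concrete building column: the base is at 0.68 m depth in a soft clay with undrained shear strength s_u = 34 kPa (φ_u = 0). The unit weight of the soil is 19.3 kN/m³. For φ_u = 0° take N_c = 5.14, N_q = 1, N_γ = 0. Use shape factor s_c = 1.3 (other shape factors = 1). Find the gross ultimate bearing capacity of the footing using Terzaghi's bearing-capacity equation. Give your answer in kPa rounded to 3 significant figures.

Effective surcharge at the founding depth q = γ·D_f = 19.3 × 0.68 = 13.124 kPa.
q_ult = c·N_c·s_c + q·N_q
     = 34 × 5.14 × 1.3 + 13.124 × 1
     = 227.19 + 13.124 = 240.31 kPa.

q_ult ≈ 240 kPa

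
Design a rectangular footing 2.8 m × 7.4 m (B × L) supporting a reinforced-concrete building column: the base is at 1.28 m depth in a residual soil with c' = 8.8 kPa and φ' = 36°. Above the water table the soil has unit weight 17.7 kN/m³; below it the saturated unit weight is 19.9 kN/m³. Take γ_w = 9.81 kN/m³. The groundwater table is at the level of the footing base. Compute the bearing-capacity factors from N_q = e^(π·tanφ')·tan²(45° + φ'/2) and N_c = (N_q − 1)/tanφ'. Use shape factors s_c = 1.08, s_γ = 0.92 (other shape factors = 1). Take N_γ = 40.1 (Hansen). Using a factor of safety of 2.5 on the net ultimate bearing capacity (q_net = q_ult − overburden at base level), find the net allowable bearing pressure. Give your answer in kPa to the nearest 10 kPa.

q_all(net) ≈ 730 kPa

N_q = e^(π·tan36°)·tan²(63°) = 37.75; N_c = (N_q − 1)/tanφ' = 50.59.
q = γ·D_f = 17.7 × 1.28 = 22.656 kPa.
For the ½γBN_γ term take γ' = 19.9 − 9.81 = 10.09 kN/m³ (soil below base is submerged).
c·N_c·s_c = 8.8 × 50.585 × 1.08 = 480.76 kPa
q·N_q = 22.656 × 37.752 = 855.32 kPa
0.5·γ·B·N_γ·s_γ = 0.5 × 10.09 × 2.8 × 40.1 × 0.92 = 521.14 kPa
q_ult = 480.76 + 855.32 + 521.14 = 1857.2 kPa.
q_net = 1857.2 − 22.656 = 1834.6 kPa.
q_all(net) = 1834.6 / 2.5 = 733.83 kPa.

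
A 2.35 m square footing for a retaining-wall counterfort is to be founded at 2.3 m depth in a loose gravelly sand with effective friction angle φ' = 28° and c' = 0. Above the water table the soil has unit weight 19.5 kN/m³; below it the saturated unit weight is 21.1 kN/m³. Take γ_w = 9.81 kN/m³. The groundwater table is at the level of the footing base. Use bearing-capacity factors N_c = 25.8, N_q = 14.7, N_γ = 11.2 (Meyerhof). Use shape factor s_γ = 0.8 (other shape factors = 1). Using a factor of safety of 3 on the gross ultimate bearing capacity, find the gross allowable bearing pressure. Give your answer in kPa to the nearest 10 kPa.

Overburden at base level: q = 19.5 × 2.3 = 44.85 kPa.
Below the base the soil is submerged, so the ½γBN_γ term uses γ' = 21.1 − 9.81 = 11.29 kN/m³.
Surcharge term q·N_q = 44.85 × 14.7 = 659.29 kPa; self-weight term 0.5·γ·B·N_γ·s_γ = 0.5 × 11.29 × 2.35 × 11.2 × 0.8 = 118.86 kPa.
q_ult = 659.29 + 118.86 = 778.16 kPa.
q_all = 778.16 / 3 = 259.39 kPa.

q_all ≈ 260 kPa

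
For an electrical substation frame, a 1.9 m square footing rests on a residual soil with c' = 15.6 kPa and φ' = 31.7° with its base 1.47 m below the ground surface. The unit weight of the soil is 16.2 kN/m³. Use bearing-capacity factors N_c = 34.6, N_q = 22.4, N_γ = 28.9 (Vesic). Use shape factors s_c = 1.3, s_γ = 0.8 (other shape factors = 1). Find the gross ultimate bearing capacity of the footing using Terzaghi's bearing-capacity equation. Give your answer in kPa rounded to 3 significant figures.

Overburden at base level: q = 16.2 × 1.47 = 23.814 kPa.
Cohesion term c·N_c·s_c = 15.6 × 34.6 × 1.3 = 701.69 kPa; surcharge term q·N_q = 23.814 × 22.4 = 533.43 kPa; self-weight term 0.5·γ·B·N_γ·s_γ = 0.5 × 16.2 × 1.9 × 28.9 × 0.8 = 355.82 kPa.
q_ult = 701.69 + 533.43 + 355.82 = 1590.9 kPa.

q_ult ≈ 1590 kPa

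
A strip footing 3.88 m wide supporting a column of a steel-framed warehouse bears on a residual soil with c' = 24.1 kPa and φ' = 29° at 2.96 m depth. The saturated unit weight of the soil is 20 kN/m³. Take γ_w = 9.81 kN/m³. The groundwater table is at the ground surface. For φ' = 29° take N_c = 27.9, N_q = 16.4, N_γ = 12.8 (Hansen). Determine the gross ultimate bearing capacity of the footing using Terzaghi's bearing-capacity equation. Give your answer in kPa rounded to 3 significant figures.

q_ult ≈ 1420 kPa

γ' = 20 − 9.81 = 10.19 kN/m³ (submerged throughout). q = 10.19 × 2.96 = 30.162 kPa; the same γ' applies in the ½γBN_γ term.
c·N_c = 24.1 × 27.9 = 672.39 kPa
q·N_q = 30.162 × 16.4 = 494.66 kPa
0.5·γ·B·N_γ = 0.5 × 10.19 × 3.88 × 12.8 = 253.04 kPa
q_ult = 672.39 + 494.66 + 253.04 = 1420.1 kPa.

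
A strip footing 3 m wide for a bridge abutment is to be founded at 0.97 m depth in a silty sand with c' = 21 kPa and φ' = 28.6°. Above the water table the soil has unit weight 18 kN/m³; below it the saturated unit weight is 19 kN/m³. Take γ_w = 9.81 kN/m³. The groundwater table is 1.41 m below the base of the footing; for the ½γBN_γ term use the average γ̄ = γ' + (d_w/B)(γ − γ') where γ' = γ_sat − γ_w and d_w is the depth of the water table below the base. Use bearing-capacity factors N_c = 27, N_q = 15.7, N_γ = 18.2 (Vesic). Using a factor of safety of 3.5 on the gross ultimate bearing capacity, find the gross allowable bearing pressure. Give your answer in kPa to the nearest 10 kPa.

q_all ≈ 340 kPa

q = γ·D_f = 18 × 0.97 = 17.46 kPa.
γ' = 9.19 kN/m³; averaging over the depth B below the base, γ̄ = γ' + (d_w/B)(γ − γ') = 13.331 kN/m³.
c·N_c = 21 × 27 = 567 kPa
q·N_q = 17.46 × 15.7 = 274.12 kPa
0.5·γ·B·N_γ = 0.5 × 13.331 × 3 × 18.2 = 363.93 kPa
q_ult = 567 + 274.12 + 363.93 = 1205.1 kPa.
q_all = 1205.1 / 3.5 = 344.3 kPa.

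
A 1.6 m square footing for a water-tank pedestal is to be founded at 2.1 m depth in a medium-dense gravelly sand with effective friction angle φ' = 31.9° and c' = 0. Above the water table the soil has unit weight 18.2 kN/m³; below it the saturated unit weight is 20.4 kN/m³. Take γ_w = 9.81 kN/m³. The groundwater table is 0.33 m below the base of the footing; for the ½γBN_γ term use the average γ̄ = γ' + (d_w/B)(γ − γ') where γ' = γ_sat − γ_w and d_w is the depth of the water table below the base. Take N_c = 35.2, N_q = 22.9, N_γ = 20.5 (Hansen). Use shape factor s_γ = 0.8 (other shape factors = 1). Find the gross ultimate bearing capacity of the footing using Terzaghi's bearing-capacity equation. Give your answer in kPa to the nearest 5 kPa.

Effective surcharge at the founding depth q = γ·D_f = 18.2 × 2.1 = 38.22 kPa.
With d_w = 0.33 m < B, γ̄ = 10.59 + (0.33/1.6) × (18.2 − 10.59) = 12.16 kN/m³.
q_ult = q·N_q + 0.5·γ·B·N_γ·s_γ
     = 38.22 × 22.9 + 0.5 × 12.16 × 1.6 × 20.5 × 0.8
     = 875.24 + 159.53 = 1034.8 kPa.

q_ult ≈ 1035 kPa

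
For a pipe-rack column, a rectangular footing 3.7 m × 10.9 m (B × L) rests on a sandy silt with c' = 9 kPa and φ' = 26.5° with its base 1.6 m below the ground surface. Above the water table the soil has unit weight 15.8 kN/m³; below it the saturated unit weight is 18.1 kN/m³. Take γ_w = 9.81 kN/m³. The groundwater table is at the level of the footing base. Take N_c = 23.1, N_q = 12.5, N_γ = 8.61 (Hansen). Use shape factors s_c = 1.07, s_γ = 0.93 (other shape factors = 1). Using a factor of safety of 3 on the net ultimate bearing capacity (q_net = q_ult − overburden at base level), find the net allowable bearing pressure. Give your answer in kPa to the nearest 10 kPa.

q_all(net) ≈ 210 kPa

Overburden at base level: q = 15.8 × 1.6 = 25.28 kPa.
Below the base the soil is submerged, so the ½γBN_γ term uses γ' = 18.1 − 9.81 = 8.29 kN/m³.
Cohesion term c·N_c·s_c = 9 × 23.1 × 1.07 = 222.45 kPa; surcharge term q·N_q = 25.28 × 12.5 = 316 kPa; self-weight term 0.5·γ·B·N_γ·s_γ = 0.5 × 8.29 × 3.7 × 8.61 × 0.93 = 122.8 kPa.
q_ult = 222.45 + 316 + 122.8 = 661.26 kPa.
q_net = 661.26 − 25.28 = 635.98 kPa.
q_all(net) = 635.98 / 3 = 211.99 kPa.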